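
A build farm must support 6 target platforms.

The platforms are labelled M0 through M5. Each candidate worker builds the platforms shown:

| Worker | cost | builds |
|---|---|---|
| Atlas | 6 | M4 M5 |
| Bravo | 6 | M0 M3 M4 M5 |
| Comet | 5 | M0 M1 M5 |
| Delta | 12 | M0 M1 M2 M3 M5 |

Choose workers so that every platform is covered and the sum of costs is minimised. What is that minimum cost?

18

Atlas, Delta together cover every platform (Atlas ∪ Delta = {M0, M1, M2, M3, M4, M5}); total cost 6 + 12 = 18.
The greedy pick Bravo, Comet, Delta costs 23; no covering selection beats 18.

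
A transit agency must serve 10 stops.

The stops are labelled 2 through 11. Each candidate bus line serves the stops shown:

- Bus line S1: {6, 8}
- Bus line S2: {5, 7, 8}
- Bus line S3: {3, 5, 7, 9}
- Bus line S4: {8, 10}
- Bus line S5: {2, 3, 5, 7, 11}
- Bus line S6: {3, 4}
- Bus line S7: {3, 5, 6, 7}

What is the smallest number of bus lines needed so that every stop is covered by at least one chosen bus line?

5

Take {S3, S4, S5, S6, S7}. Their union is {2, 3, 4, 5, 6, 7, 8, 9, 10, 11}, which is all 10 stops.
No 4 of the 7 bus lines cover everything (all 35 combinations miss at least one stop), so 5 is optimal.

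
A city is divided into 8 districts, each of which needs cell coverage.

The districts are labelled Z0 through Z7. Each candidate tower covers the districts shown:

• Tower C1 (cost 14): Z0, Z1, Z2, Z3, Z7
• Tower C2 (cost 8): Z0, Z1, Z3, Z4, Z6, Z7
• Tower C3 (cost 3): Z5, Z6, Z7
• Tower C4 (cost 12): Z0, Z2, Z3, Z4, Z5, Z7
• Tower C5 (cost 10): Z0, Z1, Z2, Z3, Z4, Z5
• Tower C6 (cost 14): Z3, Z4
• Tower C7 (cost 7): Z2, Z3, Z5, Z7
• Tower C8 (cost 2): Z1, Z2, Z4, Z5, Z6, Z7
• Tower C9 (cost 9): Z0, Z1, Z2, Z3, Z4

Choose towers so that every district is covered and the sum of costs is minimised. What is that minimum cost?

10

C2, C8 together cover every district (C2 ∪ C8 = {Z0, Z1, Z2, Z3, Z4, Z5, Z6, Z7}); total cost 8 + 2 = 10.
No covering selection has total cost below 10.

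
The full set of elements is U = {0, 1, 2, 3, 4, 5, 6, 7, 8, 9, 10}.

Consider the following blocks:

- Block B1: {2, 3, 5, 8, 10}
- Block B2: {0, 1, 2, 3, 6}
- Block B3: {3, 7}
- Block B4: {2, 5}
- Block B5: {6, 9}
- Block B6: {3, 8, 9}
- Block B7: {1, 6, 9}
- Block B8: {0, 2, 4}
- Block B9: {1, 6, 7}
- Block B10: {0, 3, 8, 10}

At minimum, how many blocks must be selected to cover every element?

Take {B1, B5, B8, B9}. Their union is {0, 1, 2, 3, 4, 5, 6, 7, 8, 9, 10}, which is all 11 elements.
No 3 of the 10 blocks cover everything (all 120 combinations miss at least one element), so 4 is optimal.

4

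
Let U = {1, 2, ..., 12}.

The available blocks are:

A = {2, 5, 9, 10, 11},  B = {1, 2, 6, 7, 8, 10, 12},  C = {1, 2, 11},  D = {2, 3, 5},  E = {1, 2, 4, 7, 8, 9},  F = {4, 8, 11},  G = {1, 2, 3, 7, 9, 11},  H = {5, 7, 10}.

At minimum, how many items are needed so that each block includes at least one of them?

3

Take T = {3, 7, 11}. Each listed block contains at least one of these, so T is a hitting set of size 3.
No choice of 2 items meets every block, so 3 is the minimum.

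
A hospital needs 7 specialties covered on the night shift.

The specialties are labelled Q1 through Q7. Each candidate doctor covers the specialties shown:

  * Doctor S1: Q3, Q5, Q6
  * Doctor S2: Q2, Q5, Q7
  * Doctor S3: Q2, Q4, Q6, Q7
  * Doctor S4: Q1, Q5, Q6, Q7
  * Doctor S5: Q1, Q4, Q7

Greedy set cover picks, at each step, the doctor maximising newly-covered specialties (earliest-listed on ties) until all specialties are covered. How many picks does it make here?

3

Greedy: pick S3 (covers 4 new) → pick S1 (covers 2 new) → pick S4 (covers 1 new). Total picks: 3.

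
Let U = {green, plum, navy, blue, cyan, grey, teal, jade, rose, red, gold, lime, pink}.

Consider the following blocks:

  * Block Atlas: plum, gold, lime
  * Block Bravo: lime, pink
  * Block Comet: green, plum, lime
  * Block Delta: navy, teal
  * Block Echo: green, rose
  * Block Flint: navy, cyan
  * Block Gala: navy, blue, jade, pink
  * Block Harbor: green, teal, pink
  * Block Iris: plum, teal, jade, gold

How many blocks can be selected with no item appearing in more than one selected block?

Bravo, Echo, Flint, Iris are pairwise disjoint (Bravo={lime,pink}; Echo={green,rose}; Flint={navy,cyan}; Iris={plum,teal,jade,gold}).
Every remaining block overlaps one of these, and no 5 of the listed blocks are pairwise disjoint, so 4 is the maximum.

4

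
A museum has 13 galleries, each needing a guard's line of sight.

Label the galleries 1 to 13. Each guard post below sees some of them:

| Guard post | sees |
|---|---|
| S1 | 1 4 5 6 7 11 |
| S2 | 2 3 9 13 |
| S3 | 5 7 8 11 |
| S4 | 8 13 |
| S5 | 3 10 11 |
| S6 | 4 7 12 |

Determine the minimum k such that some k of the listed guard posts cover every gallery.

S1 and S2 and S4 and S5 and S6 together: S1 ∪ S2 ∪ S4 ∪ S5 ∪ S6 = {1, 2, 3, 4, 5, 6, 7, 8, 9, 10, 11, 12, 13} — every gallery is covered.
No 4 of the 6 guard posts cover everything (all 15 combinations miss at least one gallery), so 5 is optimal.

5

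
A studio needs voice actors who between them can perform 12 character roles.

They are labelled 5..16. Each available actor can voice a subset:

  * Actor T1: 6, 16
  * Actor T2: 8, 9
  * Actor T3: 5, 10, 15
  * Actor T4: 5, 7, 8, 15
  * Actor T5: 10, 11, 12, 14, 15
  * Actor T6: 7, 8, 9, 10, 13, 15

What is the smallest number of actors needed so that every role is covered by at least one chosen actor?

T1 and T3 and T5 and T6 together: T1 ∪ T3 ∪ T5 ∪ T6 = {5, 6, 7, 8, 9, 10, 11, 12, 13, 14, 15, 16} — every role is covered.
No 3 of the 6 actors cover everything (all 20 combinations miss at least one role), so 4 is optimal.

4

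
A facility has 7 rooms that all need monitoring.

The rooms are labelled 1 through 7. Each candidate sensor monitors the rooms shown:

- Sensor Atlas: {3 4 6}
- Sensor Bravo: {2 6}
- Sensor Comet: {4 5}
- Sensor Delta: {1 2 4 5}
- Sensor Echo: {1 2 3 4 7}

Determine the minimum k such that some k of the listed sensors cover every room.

Take {Bravo, Comet, Echo}. Their union is {1, 2, 3, 4, 5, 6, 7}, which is all 7 rooms.
Only Echo contains 7, so Echo is forced; the remaining 2 rooms need at least 2 more sensors (each remaining sensor adds at most 1) — so at least 3 sensors are needed, and 3 is optimal.

3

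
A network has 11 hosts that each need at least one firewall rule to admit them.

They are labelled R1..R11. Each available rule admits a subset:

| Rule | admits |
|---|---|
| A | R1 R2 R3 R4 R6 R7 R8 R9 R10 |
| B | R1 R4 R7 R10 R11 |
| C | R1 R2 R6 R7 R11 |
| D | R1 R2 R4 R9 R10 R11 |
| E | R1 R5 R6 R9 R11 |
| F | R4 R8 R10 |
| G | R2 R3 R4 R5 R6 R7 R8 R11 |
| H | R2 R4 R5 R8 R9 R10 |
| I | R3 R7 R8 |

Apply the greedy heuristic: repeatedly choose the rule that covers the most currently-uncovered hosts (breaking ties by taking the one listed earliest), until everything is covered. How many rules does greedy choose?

2

Greedy: pick A (covers 9 new) → pick E (covers 2 new). Total picks: 2.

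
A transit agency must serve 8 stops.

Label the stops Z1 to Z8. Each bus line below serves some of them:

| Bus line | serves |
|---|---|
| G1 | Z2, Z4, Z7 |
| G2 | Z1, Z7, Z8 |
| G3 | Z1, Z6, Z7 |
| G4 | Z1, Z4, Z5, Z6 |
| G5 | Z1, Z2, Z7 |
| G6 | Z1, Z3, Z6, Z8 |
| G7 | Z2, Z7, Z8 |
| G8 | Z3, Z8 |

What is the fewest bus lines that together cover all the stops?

G1 and G4 and G8 together: G1 ∪ G4 ∪ G8 = {Z1, Z2, Z3, Z4, Z5, Z6, Z7, Z8} — every stop is covered.
Only G4 contains Z5, so G4 is forced; the remaining 4 stops need at least 2 more bus lines (each remaining bus line adds at most 3) — so at least 3 bus lines are needed, and 3 is optimal.

3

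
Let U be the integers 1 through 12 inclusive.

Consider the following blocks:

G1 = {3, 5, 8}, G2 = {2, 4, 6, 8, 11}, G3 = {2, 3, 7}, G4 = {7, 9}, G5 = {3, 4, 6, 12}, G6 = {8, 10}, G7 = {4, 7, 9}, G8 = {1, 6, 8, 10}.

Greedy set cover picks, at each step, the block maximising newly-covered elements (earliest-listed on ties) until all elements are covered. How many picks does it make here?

Greedy: pick G2 (covers 5 new) → pick G1 (covers 2 new) → pick G4 (covers 2 new) → pick G8 (covers 2 new) → pick G5 (covers 1 new). Total picks: 5.

5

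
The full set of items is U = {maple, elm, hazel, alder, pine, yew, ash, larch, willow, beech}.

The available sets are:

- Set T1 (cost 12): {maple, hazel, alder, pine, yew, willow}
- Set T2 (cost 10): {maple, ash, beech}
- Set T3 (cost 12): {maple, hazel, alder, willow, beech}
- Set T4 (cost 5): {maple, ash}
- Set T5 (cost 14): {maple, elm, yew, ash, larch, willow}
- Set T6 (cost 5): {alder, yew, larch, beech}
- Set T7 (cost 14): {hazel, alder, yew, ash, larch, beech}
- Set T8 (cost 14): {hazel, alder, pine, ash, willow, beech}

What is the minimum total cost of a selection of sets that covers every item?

T5, T8 together cover every item (T5 ∪ T8 = {maple, elm, hazel, alder, pine, yew, ash, larch, willow, beech}); total cost 14 + 14 = 28.
The greedy pick T6, T4, T1, T5 costs 36; no covering selection beats 28.

28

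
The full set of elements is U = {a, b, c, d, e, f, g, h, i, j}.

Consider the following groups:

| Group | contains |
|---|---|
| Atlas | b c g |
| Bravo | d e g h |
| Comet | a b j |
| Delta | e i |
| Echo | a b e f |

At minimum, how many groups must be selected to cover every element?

Take {Atlas, Bravo, Comet, Delta, Echo}. Their union is {a, b, c, d, e, f, g, h, i, j}, which is all 10 elements.
No 4 of the 5 groups cover everything (all 5 combinations miss at least one element), so 5 is optimal.

5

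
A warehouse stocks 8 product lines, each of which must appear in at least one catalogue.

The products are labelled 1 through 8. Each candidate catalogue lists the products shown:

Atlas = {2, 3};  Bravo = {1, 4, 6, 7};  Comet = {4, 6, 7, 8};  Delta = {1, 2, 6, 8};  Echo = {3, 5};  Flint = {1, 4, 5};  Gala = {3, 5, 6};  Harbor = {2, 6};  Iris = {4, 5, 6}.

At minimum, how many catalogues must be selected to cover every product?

Take {Comet, Delta, Echo}. Their union is {1, 2, 3, 4, 5, 6, 7, 8}, which is all 8 products.
No 2 of the 9 catalogues cover everything (all 36 combinations miss at least one product), so 3 is optimal.

3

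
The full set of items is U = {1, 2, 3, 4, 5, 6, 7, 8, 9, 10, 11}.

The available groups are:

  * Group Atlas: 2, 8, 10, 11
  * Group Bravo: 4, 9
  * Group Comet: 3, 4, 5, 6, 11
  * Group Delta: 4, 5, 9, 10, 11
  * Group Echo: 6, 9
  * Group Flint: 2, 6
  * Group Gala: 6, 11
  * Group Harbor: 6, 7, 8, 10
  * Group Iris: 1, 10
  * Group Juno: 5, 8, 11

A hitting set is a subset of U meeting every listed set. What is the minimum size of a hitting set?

4

H = {4, 6, 10, 11} meets every group (each contains at least one member of H), and |H| = 4.
The groups Bravo, Flint, Iris, Juno are pairwise disjoint, so any hitting set needs a separate item for each — at least 4. Hence 4 is optimal.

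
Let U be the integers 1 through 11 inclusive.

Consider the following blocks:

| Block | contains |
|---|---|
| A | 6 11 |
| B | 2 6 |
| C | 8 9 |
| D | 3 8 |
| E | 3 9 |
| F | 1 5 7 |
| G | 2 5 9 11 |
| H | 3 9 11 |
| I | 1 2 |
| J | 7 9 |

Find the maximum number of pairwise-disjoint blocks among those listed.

A, D, I, J are pairwise disjoint (A={6,11}; D={3,8}; I={1,2}; J={7,9}).
Every remaining block overlaps one of these, and no 5 of the listed blocks are pairwise disjoint, so 4 is the maximum.

4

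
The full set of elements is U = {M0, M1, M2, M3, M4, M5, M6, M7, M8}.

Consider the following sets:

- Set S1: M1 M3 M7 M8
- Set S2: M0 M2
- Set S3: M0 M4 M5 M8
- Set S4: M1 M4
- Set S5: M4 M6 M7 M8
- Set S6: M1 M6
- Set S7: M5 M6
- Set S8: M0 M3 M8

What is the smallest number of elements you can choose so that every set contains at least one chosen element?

3

Take H = {M0, M1, M6}. Each listed set contains at least one of these, so H is a hitting set of size 3.
The sets S1, S2, S7 are pairwise disjoint, so any hitting set needs a separate element for each — at least 3. Hence 3 is optimal.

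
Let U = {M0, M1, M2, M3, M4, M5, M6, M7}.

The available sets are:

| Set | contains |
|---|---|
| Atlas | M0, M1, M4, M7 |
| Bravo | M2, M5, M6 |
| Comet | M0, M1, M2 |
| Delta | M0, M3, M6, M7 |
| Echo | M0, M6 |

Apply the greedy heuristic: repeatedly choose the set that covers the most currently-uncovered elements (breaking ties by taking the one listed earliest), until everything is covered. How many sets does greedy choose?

Greedy: pick Atlas (covers 4 new) → pick Bravo (covers 3 new) → pick Delta (covers 1 new). Total picks: 3.

3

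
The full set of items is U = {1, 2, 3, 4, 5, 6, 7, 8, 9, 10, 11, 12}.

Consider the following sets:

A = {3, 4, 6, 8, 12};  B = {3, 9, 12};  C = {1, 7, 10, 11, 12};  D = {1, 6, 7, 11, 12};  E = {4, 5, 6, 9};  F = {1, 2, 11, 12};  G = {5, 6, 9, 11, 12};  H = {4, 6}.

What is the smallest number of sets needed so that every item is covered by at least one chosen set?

4

A, C, F, and G cover everything between them: the union {1, 2, 3, 4, 5, 6, 7, 8, 9, 10, 11, 12} is all of U.
No 3 of the 8 sets cover everything (all 56 combinations miss at least one item), so 4 is optimal.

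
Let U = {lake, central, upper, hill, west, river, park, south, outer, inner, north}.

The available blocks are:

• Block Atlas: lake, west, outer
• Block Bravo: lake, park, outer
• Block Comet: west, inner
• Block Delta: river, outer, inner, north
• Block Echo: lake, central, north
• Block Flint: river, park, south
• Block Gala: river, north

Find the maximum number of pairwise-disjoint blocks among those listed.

3

Comet, Echo, Flint are pairwise disjoint (Comet={west,inner}; Echo={lake,central,north}; Flint={river,park,south}).
Every remaining block overlaps one of these, and no 4 of the listed blocks are pairwise disjoint, so 3 is the maximum.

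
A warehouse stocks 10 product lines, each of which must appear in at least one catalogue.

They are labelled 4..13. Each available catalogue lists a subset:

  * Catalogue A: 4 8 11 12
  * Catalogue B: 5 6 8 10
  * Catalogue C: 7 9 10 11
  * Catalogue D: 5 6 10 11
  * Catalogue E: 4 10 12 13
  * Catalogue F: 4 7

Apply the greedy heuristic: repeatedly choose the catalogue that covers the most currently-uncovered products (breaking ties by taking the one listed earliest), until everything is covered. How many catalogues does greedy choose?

4

Greedy: pick A (covers 4 new) → pick B (covers 3 new) → pick C (covers 2 new) → pick E (covers 1 new). Total picks: 4.
(The true minimum cover uses only 3 catalogues, so greedy is not optimal here.)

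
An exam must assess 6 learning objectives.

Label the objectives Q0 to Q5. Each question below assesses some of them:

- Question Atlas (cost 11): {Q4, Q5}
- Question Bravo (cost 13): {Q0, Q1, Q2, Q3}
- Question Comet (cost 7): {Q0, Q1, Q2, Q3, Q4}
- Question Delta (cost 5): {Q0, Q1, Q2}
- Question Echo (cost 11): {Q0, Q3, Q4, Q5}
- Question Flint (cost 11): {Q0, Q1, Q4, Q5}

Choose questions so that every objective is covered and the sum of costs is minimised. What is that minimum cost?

16

Delta, Echo together cover every objective (Delta ∪ Echo = {Q0, Q1, Q2, Q3, Q4, Q5}); total cost 5 + 11 = 16.
The greedy pick Comet, Atlas costs 18; no covering selection beats 16.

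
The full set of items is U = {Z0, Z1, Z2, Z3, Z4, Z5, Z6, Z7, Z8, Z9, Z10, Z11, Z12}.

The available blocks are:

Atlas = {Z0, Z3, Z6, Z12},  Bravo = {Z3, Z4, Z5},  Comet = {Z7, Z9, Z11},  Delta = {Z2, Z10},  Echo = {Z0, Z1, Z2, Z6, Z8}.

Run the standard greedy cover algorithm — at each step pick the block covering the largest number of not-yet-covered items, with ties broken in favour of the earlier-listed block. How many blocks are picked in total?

5

Greedy: pick Echo (covers 5 new) → pick Bravo (covers 3 new) → pick Comet (covers 3 new) → pick Atlas (covers 1 new) → pick Delta (covers 1 new). Total picks: 5.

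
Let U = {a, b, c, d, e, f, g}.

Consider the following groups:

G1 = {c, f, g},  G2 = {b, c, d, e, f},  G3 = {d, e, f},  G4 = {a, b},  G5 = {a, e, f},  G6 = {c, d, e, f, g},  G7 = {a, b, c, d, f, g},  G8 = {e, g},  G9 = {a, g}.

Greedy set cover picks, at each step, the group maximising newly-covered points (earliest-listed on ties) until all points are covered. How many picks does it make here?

Greedy: pick G7 (covers 6 new) → pick G2 (covers 1 new). Total picks: 2.

2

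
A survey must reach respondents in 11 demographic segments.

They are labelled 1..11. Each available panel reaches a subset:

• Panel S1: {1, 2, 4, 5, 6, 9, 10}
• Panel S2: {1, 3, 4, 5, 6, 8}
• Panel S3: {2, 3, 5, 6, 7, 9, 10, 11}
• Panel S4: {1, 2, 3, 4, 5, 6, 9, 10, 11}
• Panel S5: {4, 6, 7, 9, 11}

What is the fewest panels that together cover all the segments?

2

S2 and S3 together: S2 ∪ S3 = {1, 2, 3, 4, 5, 6, 7, 8, 9, 10, 11} — every segment is covered.
No single panel has all 11 segments (the largest, S4, has 9), so 2 is optimal.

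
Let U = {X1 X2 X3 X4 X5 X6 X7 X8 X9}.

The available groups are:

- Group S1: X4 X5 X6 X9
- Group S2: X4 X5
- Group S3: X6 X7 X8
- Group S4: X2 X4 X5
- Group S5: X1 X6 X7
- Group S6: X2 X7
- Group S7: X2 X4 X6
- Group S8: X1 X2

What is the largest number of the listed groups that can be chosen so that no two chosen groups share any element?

S2, S3, S8 are pairwise disjoint (S2={X4,X5}; S3={X6,X7,X8}; S8={X1,X2}).
Every remaining group overlaps one of these, and no 4 of the listed groups are pairwise disjoint, so 3 is the maximum.

3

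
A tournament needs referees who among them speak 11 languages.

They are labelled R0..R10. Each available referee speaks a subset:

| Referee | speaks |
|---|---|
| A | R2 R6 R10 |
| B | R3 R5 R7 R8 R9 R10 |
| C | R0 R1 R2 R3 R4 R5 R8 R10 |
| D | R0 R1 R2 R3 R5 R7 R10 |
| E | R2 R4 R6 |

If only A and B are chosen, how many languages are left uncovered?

Union of A, B = {R2, R3, R5, R6, R7, R8, R9, R10}.
Not covered: R0, R1, R4 — 3 languages.

3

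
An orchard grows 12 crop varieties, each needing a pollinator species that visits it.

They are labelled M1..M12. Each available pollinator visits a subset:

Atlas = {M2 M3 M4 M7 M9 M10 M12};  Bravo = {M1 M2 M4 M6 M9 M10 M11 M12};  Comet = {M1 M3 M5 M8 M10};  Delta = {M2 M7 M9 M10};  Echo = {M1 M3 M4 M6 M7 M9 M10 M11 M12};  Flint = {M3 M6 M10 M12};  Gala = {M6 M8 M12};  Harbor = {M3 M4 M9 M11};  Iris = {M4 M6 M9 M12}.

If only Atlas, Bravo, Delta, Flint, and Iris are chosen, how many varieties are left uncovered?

Union of Atlas, Bravo, Delta, Flint, Iris = {M1, M2, M3, M4, M6, M7, M9, M10, M11, M12}.
Not covered: M5, M8 — 2 varieties.

2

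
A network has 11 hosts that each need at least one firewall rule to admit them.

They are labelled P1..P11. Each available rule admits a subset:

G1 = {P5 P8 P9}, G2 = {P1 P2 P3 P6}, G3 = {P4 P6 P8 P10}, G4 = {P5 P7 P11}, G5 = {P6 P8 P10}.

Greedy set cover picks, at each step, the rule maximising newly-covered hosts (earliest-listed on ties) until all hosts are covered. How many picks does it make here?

Greedy: pick G2 (covers 4 new) → pick G1 (covers 3 new) → pick G3 (covers 2 new) → pick G4 (covers 2 new). Total picks: 4.

4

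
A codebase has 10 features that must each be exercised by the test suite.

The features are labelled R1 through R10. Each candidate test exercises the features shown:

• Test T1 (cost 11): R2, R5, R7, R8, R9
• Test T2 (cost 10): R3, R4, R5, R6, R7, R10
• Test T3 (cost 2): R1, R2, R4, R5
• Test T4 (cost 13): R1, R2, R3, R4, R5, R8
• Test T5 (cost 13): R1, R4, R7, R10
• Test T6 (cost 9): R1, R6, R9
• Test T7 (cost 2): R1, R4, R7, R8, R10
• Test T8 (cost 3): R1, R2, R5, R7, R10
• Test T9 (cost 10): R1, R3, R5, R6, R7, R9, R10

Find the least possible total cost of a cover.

T3, T7, T9 together cover every feature (T3 ∪ T7 ∪ T9 = {R1, R2, R3, R4, R5, R6, R7, R8, R9, R10}); total cost 2 + 2 + 10 = 14.
No covering selection has total cost below 14.

14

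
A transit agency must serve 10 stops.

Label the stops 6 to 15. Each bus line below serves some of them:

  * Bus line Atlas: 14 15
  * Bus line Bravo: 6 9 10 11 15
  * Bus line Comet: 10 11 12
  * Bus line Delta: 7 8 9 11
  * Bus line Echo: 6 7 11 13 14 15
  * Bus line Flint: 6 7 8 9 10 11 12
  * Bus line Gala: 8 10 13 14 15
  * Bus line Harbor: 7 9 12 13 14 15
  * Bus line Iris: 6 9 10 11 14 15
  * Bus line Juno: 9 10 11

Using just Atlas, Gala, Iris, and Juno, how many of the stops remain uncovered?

Union of Atlas, Gala, Iris, Juno = {6, 8, 9, 10, 11, 13, 14, 15}.
Not covered: 7, 12 — 2 stops.

2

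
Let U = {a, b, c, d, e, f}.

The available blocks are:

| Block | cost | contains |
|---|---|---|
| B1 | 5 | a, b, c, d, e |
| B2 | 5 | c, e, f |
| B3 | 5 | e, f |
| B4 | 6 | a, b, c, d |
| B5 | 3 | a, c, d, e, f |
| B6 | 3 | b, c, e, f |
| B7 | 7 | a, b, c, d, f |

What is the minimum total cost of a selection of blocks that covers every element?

B5, B6 together cover every element (B5 ∪ B6 = {a, b, c, d, e, f}); total cost 3 + 3 = 6.
No covering selection has total cost below 6.

6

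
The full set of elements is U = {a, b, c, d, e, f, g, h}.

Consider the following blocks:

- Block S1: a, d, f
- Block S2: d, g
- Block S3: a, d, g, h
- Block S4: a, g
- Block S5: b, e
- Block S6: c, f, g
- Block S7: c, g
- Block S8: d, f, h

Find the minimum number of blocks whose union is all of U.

S3, S5, and S6 cover everything between them: the union {a, b, c, d, e, f, g, h} is all of U.
Only S5 contains b, so S5 is forced; the remaining 6 elements need at least 2 more blocks (each remaining block adds at most 4) — so at least 3 blocks are needed, and 3 is optimal.

3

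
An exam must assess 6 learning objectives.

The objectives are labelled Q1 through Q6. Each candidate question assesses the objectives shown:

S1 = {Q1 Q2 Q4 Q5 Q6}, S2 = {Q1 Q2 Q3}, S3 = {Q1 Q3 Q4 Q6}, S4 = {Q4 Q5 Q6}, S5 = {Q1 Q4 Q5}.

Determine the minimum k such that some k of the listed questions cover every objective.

S1 and S3 together: S1 ∪ S3 = {Q1, Q2, Q3, Q4, Q5, Q6} — every objective is covered.
No single question has all 6 objectives (the largest, S1, has 5), so 2 is optimal.

2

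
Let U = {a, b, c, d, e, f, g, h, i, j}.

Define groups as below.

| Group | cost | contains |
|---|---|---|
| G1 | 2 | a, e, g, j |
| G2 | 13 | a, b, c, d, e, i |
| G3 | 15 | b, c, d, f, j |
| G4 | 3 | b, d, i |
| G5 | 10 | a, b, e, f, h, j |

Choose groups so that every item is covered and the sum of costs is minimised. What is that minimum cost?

25

G1, G2, G5 together cover every item (G1 ∪ G2 ∪ G5 = {a, b, c, d, e, f, g, h, i, j}); total cost 2 + 13 + 10 = 25.
The greedy pick G1, G4, G5, G2 costs 28; no covering selection beats 25.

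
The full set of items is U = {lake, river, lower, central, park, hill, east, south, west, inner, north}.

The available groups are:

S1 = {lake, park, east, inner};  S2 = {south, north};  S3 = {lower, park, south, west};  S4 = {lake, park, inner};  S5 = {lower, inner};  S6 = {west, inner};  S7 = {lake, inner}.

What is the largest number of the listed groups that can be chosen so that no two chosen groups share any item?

2

S2, S7 are pairwise disjoint (S2={south,north}; S7={lake,inner}).
Every remaining group overlaps one of these, and no 3 of the listed groups are pairwise disjoint, so 2 is the maximum.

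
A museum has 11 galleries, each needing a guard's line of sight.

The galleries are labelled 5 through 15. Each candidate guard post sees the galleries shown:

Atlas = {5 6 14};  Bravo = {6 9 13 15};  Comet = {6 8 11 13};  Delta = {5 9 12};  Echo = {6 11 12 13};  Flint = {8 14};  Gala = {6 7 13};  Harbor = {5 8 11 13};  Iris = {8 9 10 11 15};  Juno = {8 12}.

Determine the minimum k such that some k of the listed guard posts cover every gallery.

Atlas and Gala and Iris and Juno together: Atlas ∪ Gala ∪ Iris ∪ Juno = {5, 6, 7, 8, 9, 10, 11, 12, 13, 14, 15} — every gallery is covered.
No 3 of the 10 guard posts cover everything (all 120 combinations miss at least one gallery), so 4 is optimal.

4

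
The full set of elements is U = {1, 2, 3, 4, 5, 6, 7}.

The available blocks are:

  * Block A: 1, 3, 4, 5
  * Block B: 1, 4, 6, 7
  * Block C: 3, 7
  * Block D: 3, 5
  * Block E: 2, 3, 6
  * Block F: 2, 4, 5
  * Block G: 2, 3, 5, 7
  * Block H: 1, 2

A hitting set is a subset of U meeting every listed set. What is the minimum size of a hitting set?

3

Take T = {1, 3, 4}. Each listed block contains at least one of these, so T is a hitting set of size 3.
No choice of 2 elements meets every block, so 3 is the minimum.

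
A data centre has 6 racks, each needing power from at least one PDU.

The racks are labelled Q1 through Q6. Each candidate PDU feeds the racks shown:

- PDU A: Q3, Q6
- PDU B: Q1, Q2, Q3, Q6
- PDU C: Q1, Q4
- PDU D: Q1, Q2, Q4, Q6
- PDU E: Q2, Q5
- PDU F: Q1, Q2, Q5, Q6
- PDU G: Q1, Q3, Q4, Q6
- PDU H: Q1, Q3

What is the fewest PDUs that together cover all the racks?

Take {F, G}. Their union is {Q1, Q2, Q3, Q4, Q5, Q6}, which is all 6 racks.
No single PDU has all 6 racks (the largest, B, has 4), so 2 is optimal.

2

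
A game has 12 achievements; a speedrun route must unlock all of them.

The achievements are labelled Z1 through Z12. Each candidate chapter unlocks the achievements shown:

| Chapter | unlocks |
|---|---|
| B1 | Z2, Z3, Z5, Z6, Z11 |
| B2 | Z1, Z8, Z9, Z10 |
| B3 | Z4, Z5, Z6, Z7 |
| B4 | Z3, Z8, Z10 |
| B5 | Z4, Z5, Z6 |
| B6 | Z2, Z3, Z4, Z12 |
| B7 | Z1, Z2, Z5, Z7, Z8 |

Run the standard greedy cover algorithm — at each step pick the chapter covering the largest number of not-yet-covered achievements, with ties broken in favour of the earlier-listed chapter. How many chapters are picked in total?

4

Greedy: pick B1 (covers 5 new) → pick B2 (covers 4 new) → pick B3 (covers 2 new) → pick B6 (covers 1 new). Total picks: 4.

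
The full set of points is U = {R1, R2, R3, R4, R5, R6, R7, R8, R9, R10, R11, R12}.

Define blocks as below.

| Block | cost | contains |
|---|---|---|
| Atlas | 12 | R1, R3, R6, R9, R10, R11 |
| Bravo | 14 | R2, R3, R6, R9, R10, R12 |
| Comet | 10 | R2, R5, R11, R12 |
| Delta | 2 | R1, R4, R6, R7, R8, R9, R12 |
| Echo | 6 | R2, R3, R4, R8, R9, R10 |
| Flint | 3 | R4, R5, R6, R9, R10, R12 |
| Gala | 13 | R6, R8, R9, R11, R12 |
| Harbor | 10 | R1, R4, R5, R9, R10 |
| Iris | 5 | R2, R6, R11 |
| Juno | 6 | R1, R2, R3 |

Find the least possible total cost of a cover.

Delta, Echo, Flint, Iris together cover every point (Delta ∪ Echo ∪ Flint ∪ Iris = {R1, R2, R3, R4, R5, R6, R7, R8, R9, R10, R11, R12}); total cost 2 + 6 + 3 + 5 = 16.
No covering selection has total cost below 16.

16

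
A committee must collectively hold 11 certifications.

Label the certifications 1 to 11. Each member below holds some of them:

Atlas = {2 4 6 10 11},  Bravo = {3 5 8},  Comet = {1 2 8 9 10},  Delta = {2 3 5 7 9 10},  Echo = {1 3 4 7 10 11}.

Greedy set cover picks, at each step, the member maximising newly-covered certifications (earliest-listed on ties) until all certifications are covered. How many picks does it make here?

3

Greedy: pick Delta (covers 6 new) → pick Atlas (covers 3 new) → pick Comet (covers 2 new). Total picks: 3.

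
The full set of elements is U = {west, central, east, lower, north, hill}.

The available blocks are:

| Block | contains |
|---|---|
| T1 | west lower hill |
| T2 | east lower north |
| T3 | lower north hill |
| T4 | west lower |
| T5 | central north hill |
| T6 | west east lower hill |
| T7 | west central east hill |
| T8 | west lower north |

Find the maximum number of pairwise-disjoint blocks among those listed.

T4, T5 are pairwise disjoint (T4={west,lower}; T5={central,north,hill}).
Every remaining block overlaps one of these, and no 3 of the listed blocks are pairwise disjoint, so 2 is the maximum.

2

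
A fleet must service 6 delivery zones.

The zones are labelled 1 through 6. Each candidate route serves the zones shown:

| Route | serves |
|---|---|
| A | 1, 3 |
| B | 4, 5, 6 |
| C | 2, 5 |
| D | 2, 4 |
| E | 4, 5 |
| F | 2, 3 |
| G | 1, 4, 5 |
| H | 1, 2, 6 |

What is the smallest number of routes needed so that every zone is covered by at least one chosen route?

F and G and H together: F ∪ G ∪ H = {1, 2, 3, 4, 5, 6} — every zone is covered.
No 2 of the 8 routes cover everything (all 28 combinations miss at least one zone), so 3 is optimal.

3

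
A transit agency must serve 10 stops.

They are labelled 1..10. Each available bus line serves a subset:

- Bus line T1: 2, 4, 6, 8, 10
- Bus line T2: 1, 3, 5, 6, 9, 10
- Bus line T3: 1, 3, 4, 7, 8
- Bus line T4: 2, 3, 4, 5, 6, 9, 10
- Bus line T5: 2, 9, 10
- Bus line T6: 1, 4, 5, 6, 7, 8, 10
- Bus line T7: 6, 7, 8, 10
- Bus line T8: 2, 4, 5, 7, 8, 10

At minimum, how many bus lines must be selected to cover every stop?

2

Take {T4, T6}. Their union is {1, 2, 3, 4, 5, 6, 7, 8, 9, 10}, which is all 10 stops.
No single bus line has all 10 stops (the largest, T4, has 7), so 2 is optimal.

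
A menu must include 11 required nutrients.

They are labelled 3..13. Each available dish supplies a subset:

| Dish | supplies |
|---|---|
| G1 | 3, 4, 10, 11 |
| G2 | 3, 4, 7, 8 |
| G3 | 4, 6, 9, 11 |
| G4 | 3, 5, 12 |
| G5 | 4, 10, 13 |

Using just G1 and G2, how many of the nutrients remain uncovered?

5

Union of G1, G2 = {3, 4, 7, 8, 10, 11}.
Not covered: 5, 6, 9, 12, 13 — 5 nutrients.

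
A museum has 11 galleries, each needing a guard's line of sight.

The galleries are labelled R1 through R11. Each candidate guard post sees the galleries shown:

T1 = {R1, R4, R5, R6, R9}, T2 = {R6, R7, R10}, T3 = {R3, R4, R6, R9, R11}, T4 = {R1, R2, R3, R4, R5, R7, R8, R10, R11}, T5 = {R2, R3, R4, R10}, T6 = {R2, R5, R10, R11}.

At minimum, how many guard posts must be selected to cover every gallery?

2

Take {T3, T4}. Their union is {R1, R2, R3, R4, R5, R6, R7, R8, R9, R10, R11}, which is all 11 galleries.
No single guard post has all 11 galleries (the largest, T4, has 9), so 2 is optimal.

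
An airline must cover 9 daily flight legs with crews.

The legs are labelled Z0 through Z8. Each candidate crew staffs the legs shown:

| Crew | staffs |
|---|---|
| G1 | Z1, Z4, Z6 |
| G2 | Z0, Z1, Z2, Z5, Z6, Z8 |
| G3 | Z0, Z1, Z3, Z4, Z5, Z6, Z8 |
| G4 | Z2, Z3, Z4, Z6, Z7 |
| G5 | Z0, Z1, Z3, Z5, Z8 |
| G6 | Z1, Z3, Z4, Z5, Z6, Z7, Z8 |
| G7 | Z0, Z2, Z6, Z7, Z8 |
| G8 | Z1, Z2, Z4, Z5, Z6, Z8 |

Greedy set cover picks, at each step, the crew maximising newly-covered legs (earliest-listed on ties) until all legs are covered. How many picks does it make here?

Greedy: pick G3 (covers 7 new) → pick G4 (covers 2 new). Total picks: 2.

2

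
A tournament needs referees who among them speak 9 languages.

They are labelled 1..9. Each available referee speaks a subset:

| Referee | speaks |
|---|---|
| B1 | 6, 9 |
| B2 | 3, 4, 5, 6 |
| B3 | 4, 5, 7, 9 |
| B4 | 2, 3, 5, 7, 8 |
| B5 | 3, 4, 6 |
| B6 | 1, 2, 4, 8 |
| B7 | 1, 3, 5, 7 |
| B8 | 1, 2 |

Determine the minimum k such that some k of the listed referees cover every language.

B2 and B3 and B6 together: B2 ∪ B3 ∪ B6 = {1, 2, 3, 4, 5, 6, 7, 8, 9} — every language is covered.
No 2 of the 8 referees cover everything (all 28 combinations miss at least one language), so 3 is optimal.

3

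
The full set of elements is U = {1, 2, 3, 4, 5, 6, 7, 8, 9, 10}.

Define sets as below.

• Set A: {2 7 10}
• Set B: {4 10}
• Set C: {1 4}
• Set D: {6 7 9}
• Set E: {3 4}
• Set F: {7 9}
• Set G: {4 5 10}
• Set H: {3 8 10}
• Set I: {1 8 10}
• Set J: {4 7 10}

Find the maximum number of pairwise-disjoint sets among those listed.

E, F, I are pairwise disjoint (E={3,4}; F={7,9}; I={1,8,10}).
Every remaining set overlaps one of these, and no 4 of the listed sets are pairwise disjoint, so 3 is the maximum.

3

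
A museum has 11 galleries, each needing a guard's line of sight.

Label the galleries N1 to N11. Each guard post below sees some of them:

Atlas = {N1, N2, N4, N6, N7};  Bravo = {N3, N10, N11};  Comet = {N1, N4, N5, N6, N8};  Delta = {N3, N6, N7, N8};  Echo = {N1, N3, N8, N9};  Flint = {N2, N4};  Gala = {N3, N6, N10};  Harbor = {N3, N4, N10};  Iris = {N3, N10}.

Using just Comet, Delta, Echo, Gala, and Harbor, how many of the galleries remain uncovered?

Union of Comet, Delta, Echo, Gala, Harbor = {N1, N3, N4, N5, N6, N7, N8, N9, N10}.
Not covered: N2, N11 — 2 galleries.

2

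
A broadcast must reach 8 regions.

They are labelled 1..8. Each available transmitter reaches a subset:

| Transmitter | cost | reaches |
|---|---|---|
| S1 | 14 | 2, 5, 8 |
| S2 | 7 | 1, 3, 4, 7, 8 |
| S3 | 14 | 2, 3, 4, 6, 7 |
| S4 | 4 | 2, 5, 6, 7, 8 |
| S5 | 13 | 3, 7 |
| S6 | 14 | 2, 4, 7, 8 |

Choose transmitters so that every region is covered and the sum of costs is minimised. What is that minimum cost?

S2, S4 together cover every region (S2 ∪ S4 = {1, 2, 3, 4, 5, 6, 7, 8}); total cost 7 + 4 = 11.
No covering selection has total cost below 11.

11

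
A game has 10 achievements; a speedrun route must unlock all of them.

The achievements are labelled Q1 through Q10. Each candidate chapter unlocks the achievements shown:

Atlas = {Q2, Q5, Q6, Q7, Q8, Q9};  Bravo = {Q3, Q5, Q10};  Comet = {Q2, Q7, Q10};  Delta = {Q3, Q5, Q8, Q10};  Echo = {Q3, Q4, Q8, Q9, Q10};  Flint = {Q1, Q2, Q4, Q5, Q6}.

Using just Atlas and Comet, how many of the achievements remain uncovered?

3

Union of Atlas, Comet = {Q2, Q5, Q6, Q7, Q8, Q9, Q10}.
Not covered: Q1, Q3, Q4 — 3 achievements.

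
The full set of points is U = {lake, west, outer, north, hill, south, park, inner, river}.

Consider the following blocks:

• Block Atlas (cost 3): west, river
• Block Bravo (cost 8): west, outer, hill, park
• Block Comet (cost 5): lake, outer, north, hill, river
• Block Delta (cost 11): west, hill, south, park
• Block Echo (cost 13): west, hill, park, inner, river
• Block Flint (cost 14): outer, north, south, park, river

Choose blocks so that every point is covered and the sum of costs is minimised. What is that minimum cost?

29

Comet, Delta, Echo together cover every point (Comet ∪ Delta ∪ Echo = {lake, west, outer, north, hill, south, park, inner, river}); total cost 5 + 11 + 13 = 29.
The greedy pick Comet, Atlas, Delta, Echo costs 32; no covering selection beats 29.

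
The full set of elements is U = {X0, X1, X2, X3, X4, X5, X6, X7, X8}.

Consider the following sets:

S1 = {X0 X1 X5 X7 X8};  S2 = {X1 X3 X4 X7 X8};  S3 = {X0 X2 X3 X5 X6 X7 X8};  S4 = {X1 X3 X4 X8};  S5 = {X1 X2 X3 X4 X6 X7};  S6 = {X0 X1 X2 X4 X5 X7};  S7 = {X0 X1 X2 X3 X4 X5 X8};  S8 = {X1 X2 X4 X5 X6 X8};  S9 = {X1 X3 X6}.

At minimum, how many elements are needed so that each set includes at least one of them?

H = {X3, X5} meets every set (each contains at least one member of H), and |H| = 2.
No single element lies in every set, so at least 2 are needed and 2 is optimal.

2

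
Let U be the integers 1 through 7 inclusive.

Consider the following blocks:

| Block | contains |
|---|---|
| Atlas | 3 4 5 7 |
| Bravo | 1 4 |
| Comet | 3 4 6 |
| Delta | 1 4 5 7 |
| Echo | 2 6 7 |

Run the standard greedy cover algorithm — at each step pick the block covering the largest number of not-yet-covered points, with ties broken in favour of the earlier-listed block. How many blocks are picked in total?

Greedy: pick Atlas (covers 4 new) → pick Echo (covers 2 new) → pick Bravo (covers 1 new). Total picks: 3.

3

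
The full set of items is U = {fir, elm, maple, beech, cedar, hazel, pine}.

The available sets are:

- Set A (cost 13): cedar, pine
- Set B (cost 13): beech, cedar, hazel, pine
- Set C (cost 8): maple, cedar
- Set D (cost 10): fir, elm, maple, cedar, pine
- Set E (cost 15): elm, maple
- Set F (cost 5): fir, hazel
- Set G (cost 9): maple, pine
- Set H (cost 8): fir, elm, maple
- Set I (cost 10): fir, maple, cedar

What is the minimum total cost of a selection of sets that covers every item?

B, H together cover every item (B ∪ H = {fir, elm, maple, beech, cedar, hazel, pine}); total cost 13 + 8 = 21.
The greedy pick D, F, B costs 28; no covering selection beats 21.

21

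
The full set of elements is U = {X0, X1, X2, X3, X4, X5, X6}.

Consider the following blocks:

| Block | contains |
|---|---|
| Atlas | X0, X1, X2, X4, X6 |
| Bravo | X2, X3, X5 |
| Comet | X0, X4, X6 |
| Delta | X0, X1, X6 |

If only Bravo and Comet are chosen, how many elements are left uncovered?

Union of Bravo, Comet = {X0, X2, X3, X4, X5, X6}.
Not covered: X1 — 1 element.

1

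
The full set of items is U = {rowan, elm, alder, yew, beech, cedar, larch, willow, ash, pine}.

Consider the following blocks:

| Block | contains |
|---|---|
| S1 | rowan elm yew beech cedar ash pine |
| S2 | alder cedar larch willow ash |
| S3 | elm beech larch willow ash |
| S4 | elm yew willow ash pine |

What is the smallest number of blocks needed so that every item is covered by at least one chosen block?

2

S1 and S2 together: S1 ∪ S2 = {rowan, elm, alder, yew, beech, cedar, larch, willow, ash, pine} — every item is covered.
No single block has all 10 items (the largest, S1, has 7), so 2 is optimal.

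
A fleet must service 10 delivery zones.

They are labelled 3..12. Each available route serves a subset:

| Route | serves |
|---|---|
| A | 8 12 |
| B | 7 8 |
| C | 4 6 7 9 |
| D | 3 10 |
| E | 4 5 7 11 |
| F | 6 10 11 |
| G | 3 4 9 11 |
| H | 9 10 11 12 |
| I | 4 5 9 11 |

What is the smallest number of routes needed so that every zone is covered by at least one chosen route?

4

Take {A, C, D, E}. Their union is {3, 4, 5, 6, 7, 8, 9, 10, 11, 12}, which is all 10 zones.
No 3 of the 9 routes cover everything (all 84 combinations miss at least one zone), so 4 is optimal.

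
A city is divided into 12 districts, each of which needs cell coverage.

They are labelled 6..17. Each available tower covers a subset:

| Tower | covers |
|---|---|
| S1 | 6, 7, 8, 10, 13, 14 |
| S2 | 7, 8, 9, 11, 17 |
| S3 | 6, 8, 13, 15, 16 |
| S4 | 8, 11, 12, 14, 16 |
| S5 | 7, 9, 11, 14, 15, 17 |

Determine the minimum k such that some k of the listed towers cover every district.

3

S1 and S4 and S5 together: S1 ∪ S4 ∪ S5 = {6, 7, 8, 9, 10, 11, 12, 13, 14, 15, 16, 17} — every district is covered.
Only S1 contains 10, so S1 is forced; the remaining 6 districts need at least 2 more towers (each remaining tower adds at most 4) — so at least 3 towers are needed, and 3 is optimal.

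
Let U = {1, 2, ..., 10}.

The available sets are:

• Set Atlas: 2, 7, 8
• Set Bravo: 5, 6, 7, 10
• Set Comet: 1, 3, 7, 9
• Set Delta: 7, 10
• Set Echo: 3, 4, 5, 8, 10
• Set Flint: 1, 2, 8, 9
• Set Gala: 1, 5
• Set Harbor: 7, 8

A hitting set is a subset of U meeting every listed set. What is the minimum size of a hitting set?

3

H = {5, 7, 8} meets every set (each contains at least one member of H), and |H| = 3.
No choice of 2 items meets every set, so 3 is the minimum.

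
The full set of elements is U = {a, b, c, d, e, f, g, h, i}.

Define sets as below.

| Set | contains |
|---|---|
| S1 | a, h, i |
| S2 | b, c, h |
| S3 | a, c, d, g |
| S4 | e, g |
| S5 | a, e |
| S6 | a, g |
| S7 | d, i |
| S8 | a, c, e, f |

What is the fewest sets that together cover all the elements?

S2 and S6 and S7 and S8 together: S2 ∪ S6 ∪ S7 ∪ S8 = {a, b, c, d, e, f, g, h, i} — every element is covered.
Only S8 contains f, so S8 is forced; the remaining 5 elements need at least 3 more sets (each remaining set adds at most 2) — so at least 4 sets are needed, and 4 is optimal.

4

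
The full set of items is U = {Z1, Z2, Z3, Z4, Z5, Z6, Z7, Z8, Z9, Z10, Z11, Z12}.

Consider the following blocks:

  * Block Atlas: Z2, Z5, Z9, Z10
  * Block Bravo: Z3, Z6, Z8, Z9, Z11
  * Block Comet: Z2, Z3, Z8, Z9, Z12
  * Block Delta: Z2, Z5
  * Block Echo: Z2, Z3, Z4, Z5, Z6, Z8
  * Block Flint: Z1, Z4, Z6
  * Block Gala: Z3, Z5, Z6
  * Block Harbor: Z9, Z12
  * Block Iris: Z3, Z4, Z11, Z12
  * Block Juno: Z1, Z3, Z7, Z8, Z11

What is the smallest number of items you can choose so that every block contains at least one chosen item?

4

H = {Z2, Z3, Z4, Z12} meets every block (each contains at least one member of H), and |H| = 4.
No choice of 3 items meets every block, so 4 is the minimum.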